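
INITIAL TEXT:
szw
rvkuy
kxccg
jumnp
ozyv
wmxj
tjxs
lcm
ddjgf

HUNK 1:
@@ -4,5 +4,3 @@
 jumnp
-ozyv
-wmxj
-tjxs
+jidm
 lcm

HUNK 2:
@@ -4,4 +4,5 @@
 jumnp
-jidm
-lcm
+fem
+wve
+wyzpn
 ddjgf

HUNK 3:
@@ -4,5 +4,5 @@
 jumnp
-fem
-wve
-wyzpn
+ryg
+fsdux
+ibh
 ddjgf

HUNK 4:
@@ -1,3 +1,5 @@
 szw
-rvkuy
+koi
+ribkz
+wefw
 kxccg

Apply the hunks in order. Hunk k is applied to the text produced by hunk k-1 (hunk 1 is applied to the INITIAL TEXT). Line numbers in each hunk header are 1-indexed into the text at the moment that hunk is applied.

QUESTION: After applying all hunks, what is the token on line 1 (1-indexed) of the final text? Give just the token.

Answer: szw

Derivation:
Hunk 1: at line 4 remove [ozyv,wmxj,tjxs] add [jidm] -> 7 lines: szw rvkuy kxccg jumnp jidm lcm ddjgf
Hunk 2: at line 4 remove [jidm,lcm] add [fem,wve,wyzpn] -> 8 lines: szw rvkuy kxccg jumnp fem wve wyzpn ddjgf
Hunk 3: at line 4 remove [fem,wve,wyzpn] add [ryg,fsdux,ibh] -> 8 lines: szw rvkuy kxccg jumnp ryg fsdux ibh ddjgf
Hunk 4: at line 1 remove [rvkuy] add [koi,ribkz,wefw] -> 10 lines: szw koi ribkz wefw kxccg jumnp ryg fsdux ibh ddjgf
Final line 1: szw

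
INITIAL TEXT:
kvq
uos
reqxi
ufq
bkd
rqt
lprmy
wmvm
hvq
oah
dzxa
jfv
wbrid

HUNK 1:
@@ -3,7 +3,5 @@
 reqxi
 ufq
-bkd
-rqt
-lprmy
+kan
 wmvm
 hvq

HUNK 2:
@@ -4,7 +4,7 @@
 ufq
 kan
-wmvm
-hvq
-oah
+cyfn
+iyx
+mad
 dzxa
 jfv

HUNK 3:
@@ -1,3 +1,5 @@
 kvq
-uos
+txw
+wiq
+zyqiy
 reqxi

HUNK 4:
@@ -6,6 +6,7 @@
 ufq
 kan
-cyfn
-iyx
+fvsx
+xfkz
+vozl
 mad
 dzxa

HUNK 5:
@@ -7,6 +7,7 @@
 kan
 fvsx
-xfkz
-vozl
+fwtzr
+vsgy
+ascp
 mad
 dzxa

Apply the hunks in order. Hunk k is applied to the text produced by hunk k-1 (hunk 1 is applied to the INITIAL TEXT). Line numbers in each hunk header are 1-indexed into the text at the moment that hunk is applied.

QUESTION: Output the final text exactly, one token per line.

Answer: kvq
txw
wiq
zyqiy
reqxi
ufq
kan
fvsx
fwtzr
vsgy
ascp
mad
dzxa
jfv
wbrid

Derivation:
Hunk 1: at line 3 remove [bkd,rqt,lprmy] add [kan] -> 11 lines: kvq uos reqxi ufq kan wmvm hvq oah dzxa jfv wbrid
Hunk 2: at line 4 remove [wmvm,hvq,oah] add [cyfn,iyx,mad] -> 11 lines: kvq uos reqxi ufq kan cyfn iyx mad dzxa jfv wbrid
Hunk 3: at line 1 remove [uos] add [txw,wiq,zyqiy] -> 13 lines: kvq txw wiq zyqiy reqxi ufq kan cyfn iyx mad dzxa jfv wbrid
Hunk 4: at line 6 remove [cyfn,iyx] add [fvsx,xfkz,vozl] -> 14 lines: kvq txw wiq zyqiy reqxi ufq kan fvsx xfkz vozl mad dzxa jfv wbrid
Hunk 5: at line 7 remove [xfkz,vozl] add [fwtzr,vsgy,ascp] -> 15 lines: kvq txw wiq zyqiy reqxi ufq kan fvsx fwtzr vsgy ascp mad dzxa jfv wbrid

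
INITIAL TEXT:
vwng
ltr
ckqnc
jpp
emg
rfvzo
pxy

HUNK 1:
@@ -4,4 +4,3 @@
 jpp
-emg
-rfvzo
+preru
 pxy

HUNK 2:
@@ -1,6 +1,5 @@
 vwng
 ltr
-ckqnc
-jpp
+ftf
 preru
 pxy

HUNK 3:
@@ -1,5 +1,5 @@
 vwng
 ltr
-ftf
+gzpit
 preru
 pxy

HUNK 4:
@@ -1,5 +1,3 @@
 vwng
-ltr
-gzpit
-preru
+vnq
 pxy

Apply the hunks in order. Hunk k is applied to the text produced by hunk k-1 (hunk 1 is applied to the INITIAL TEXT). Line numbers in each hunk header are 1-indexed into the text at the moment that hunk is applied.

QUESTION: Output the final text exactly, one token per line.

Hunk 1: at line 4 remove [emg,rfvzo] add [preru] -> 6 lines: vwng ltr ckqnc jpp preru pxy
Hunk 2: at line 1 remove [ckqnc,jpp] add [ftf] -> 5 lines: vwng ltr ftf preru pxy
Hunk 3: at line 1 remove [ftf] add [gzpit] -> 5 lines: vwng ltr gzpit preru pxy
Hunk 4: at line 1 remove [ltr,gzpit,preru] add [vnq] -> 3 lines: vwng vnq pxy

Answer: vwng
vnq
pxy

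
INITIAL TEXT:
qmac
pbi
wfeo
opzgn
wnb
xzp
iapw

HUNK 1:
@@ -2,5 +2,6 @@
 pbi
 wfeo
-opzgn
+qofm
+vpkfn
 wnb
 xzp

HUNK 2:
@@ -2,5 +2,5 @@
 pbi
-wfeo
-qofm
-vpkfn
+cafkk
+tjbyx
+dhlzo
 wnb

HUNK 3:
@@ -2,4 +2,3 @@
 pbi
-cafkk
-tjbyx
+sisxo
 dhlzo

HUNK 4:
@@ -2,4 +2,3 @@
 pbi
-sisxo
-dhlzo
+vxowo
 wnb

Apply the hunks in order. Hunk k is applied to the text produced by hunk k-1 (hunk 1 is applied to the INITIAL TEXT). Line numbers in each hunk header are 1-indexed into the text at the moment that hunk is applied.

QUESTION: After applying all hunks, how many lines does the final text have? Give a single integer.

Hunk 1: at line 2 remove [opzgn] add [qofm,vpkfn] -> 8 lines: qmac pbi wfeo qofm vpkfn wnb xzp iapw
Hunk 2: at line 2 remove [wfeo,qofm,vpkfn] add [cafkk,tjbyx,dhlzo] -> 8 lines: qmac pbi cafkk tjbyx dhlzo wnb xzp iapw
Hunk 3: at line 2 remove [cafkk,tjbyx] add [sisxo] -> 7 lines: qmac pbi sisxo dhlzo wnb xzp iapw
Hunk 4: at line 2 remove [sisxo,dhlzo] add [vxowo] -> 6 lines: qmac pbi vxowo wnb xzp iapw
Final line count: 6

Answer: 6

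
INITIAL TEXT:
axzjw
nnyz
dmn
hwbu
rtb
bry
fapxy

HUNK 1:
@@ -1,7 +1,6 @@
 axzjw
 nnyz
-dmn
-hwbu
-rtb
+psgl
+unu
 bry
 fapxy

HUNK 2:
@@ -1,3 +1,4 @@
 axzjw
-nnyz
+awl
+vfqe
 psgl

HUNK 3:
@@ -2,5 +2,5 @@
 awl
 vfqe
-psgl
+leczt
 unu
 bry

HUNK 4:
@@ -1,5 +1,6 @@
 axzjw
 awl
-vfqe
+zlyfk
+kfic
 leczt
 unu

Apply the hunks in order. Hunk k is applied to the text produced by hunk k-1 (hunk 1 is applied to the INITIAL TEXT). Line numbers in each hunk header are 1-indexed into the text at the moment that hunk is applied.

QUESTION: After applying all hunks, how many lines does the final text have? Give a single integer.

Hunk 1: at line 1 remove [dmn,hwbu,rtb] add [psgl,unu] -> 6 lines: axzjw nnyz psgl unu bry fapxy
Hunk 2: at line 1 remove [nnyz] add [awl,vfqe] -> 7 lines: axzjw awl vfqe psgl unu bry fapxy
Hunk 3: at line 2 remove [psgl] add [leczt] -> 7 lines: axzjw awl vfqe leczt unu bry fapxy
Hunk 4: at line 1 remove [vfqe] add [zlyfk,kfic] -> 8 lines: axzjw awl zlyfk kfic leczt unu bry fapxy
Final line count: 8

Answer: 8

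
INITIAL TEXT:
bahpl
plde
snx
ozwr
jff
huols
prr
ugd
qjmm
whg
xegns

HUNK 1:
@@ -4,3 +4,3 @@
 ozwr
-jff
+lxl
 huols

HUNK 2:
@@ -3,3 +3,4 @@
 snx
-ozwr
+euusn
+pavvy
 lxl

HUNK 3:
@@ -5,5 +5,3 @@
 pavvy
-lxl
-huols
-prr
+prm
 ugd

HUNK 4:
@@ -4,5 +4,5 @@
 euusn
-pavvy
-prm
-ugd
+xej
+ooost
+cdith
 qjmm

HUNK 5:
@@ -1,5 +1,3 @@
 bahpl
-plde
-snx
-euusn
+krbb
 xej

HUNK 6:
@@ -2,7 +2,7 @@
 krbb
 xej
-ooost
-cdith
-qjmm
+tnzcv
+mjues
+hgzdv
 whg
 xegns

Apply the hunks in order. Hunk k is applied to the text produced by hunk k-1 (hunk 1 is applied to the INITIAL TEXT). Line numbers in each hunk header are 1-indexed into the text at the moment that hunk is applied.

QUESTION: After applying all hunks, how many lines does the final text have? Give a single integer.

Hunk 1: at line 4 remove [jff] add [lxl] -> 11 lines: bahpl plde snx ozwr lxl huols prr ugd qjmm whg xegns
Hunk 2: at line 3 remove [ozwr] add [euusn,pavvy] -> 12 lines: bahpl plde snx euusn pavvy lxl huols prr ugd qjmm whg xegns
Hunk 3: at line 5 remove [lxl,huols,prr] add [prm] -> 10 lines: bahpl plde snx euusn pavvy prm ugd qjmm whg xegns
Hunk 4: at line 4 remove [pavvy,prm,ugd] add [xej,ooost,cdith] -> 10 lines: bahpl plde snx euusn xej ooost cdith qjmm whg xegns
Hunk 5: at line 1 remove [plde,snx,euusn] add [krbb] -> 8 lines: bahpl krbb xej ooost cdith qjmm whg xegns
Hunk 6: at line 2 remove [ooost,cdith,qjmm] add [tnzcv,mjues,hgzdv] -> 8 lines: bahpl krbb xej tnzcv mjues hgzdv whg xegns
Final line count: 8

Answer: 8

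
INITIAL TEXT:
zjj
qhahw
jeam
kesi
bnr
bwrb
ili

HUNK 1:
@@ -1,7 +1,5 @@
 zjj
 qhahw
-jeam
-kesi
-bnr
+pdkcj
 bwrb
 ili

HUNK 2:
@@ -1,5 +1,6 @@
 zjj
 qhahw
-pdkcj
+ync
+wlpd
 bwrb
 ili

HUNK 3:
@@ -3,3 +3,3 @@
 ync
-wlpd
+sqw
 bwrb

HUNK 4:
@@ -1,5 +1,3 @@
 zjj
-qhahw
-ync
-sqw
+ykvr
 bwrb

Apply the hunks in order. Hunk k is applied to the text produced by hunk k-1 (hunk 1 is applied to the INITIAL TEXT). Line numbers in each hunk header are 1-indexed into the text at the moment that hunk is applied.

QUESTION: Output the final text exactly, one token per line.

Answer: zjj
ykvr
bwrb
ili

Derivation:
Hunk 1: at line 1 remove [jeam,kesi,bnr] add [pdkcj] -> 5 lines: zjj qhahw pdkcj bwrb ili
Hunk 2: at line 1 remove [pdkcj] add [ync,wlpd] -> 6 lines: zjj qhahw ync wlpd bwrb ili
Hunk 3: at line 3 remove [wlpd] add [sqw] -> 6 lines: zjj qhahw ync sqw bwrb ili
Hunk 4: at line 1 remove [qhahw,ync,sqw] add [ykvr] -> 4 lines: zjj ykvr bwrb ili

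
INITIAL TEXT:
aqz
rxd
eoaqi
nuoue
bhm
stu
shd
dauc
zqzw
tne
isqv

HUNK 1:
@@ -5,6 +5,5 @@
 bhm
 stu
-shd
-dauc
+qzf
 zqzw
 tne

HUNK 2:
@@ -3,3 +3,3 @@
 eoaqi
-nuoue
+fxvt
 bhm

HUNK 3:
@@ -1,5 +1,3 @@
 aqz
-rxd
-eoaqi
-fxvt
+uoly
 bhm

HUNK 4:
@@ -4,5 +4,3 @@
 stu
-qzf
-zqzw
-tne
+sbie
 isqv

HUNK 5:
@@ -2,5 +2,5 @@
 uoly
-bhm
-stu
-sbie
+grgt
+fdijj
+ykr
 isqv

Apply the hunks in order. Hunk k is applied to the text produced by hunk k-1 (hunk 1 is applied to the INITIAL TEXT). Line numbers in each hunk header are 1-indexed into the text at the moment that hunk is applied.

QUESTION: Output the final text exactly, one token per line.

Answer: aqz
uoly
grgt
fdijj
ykr
isqv

Derivation:
Hunk 1: at line 5 remove [shd,dauc] add [qzf] -> 10 lines: aqz rxd eoaqi nuoue bhm stu qzf zqzw tne isqv
Hunk 2: at line 3 remove [nuoue] add [fxvt] -> 10 lines: aqz rxd eoaqi fxvt bhm stu qzf zqzw tne isqv
Hunk 3: at line 1 remove [rxd,eoaqi,fxvt] add [uoly] -> 8 lines: aqz uoly bhm stu qzf zqzw tne isqv
Hunk 4: at line 4 remove [qzf,zqzw,tne] add [sbie] -> 6 lines: aqz uoly bhm stu sbie isqv
Hunk 5: at line 2 remove [bhm,stu,sbie] add [grgt,fdijj,ykr] -> 6 lines: aqz uoly grgt fdijj ykr isqv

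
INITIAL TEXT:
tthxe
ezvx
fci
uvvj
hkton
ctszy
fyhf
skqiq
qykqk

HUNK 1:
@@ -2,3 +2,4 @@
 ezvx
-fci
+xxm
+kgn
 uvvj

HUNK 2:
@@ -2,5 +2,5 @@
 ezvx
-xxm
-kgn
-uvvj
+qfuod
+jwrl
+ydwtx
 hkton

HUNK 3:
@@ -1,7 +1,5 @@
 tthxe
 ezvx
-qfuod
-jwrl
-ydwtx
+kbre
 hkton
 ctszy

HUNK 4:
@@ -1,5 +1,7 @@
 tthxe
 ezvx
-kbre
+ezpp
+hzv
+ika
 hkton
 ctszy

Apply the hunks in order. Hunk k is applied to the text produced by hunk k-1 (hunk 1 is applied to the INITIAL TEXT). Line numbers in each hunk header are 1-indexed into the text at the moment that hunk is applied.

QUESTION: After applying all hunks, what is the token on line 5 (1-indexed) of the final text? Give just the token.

Answer: ika

Derivation:
Hunk 1: at line 2 remove [fci] add [xxm,kgn] -> 10 lines: tthxe ezvx xxm kgn uvvj hkton ctszy fyhf skqiq qykqk
Hunk 2: at line 2 remove [xxm,kgn,uvvj] add [qfuod,jwrl,ydwtx] -> 10 lines: tthxe ezvx qfuod jwrl ydwtx hkton ctszy fyhf skqiq qykqk
Hunk 3: at line 1 remove [qfuod,jwrl,ydwtx] add [kbre] -> 8 lines: tthxe ezvx kbre hkton ctszy fyhf skqiq qykqk
Hunk 4: at line 1 remove [kbre] add [ezpp,hzv,ika] -> 10 lines: tthxe ezvx ezpp hzv ika hkton ctszy fyhf skqiq qykqk
Final line 5: ika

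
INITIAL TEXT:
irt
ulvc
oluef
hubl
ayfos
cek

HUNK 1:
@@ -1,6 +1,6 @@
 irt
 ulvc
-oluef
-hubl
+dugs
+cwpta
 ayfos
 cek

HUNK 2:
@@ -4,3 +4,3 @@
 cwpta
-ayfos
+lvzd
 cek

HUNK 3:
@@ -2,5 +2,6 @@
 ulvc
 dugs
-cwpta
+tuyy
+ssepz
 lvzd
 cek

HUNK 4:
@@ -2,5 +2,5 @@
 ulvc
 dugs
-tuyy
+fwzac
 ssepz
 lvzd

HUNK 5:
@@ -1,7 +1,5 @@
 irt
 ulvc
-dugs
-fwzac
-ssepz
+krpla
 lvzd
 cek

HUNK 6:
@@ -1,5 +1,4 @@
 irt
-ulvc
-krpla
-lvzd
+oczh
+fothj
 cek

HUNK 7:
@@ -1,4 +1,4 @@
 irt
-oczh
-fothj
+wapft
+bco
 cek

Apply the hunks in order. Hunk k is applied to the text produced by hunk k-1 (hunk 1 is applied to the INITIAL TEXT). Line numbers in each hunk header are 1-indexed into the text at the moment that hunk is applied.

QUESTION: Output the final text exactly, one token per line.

Answer: irt
wapft
bco
cek

Derivation:
Hunk 1: at line 1 remove [oluef,hubl] add [dugs,cwpta] -> 6 lines: irt ulvc dugs cwpta ayfos cek
Hunk 2: at line 4 remove [ayfos] add [lvzd] -> 6 lines: irt ulvc dugs cwpta lvzd cek
Hunk 3: at line 2 remove [cwpta] add [tuyy,ssepz] -> 7 lines: irt ulvc dugs tuyy ssepz lvzd cek
Hunk 4: at line 2 remove [tuyy] add [fwzac] -> 7 lines: irt ulvc dugs fwzac ssepz lvzd cek
Hunk 5: at line 1 remove [dugs,fwzac,ssepz] add [krpla] -> 5 lines: irt ulvc krpla lvzd cek
Hunk 6: at line 1 remove [ulvc,krpla,lvzd] add [oczh,fothj] -> 4 lines: irt oczh fothj cek
Hunk 7: at line 1 remove [oczh,fothj] add [wapft,bco] -> 4 lines: irt wapft bco cek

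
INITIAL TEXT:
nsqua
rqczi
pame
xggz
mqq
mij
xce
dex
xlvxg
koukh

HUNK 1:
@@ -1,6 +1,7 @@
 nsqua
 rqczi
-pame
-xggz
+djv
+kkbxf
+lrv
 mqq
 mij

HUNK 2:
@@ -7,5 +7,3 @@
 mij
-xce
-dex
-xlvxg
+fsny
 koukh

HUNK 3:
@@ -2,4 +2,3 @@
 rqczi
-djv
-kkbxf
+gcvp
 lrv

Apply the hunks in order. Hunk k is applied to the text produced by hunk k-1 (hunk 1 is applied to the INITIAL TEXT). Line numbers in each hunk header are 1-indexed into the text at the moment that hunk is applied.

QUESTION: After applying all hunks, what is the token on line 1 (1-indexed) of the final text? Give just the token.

Hunk 1: at line 1 remove [pame,xggz] add [djv,kkbxf,lrv] -> 11 lines: nsqua rqczi djv kkbxf lrv mqq mij xce dex xlvxg koukh
Hunk 2: at line 7 remove [xce,dex,xlvxg] add [fsny] -> 9 lines: nsqua rqczi djv kkbxf lrv mqq mij fsny koukh
Hunk 3: at line 2 remove [djv,kkbxf] add [gcvp] -> 8 lines: nsqua rqczi gcvp lrv mqq mij fsny koukh
Final line 1: nsqua

Answer: nsqua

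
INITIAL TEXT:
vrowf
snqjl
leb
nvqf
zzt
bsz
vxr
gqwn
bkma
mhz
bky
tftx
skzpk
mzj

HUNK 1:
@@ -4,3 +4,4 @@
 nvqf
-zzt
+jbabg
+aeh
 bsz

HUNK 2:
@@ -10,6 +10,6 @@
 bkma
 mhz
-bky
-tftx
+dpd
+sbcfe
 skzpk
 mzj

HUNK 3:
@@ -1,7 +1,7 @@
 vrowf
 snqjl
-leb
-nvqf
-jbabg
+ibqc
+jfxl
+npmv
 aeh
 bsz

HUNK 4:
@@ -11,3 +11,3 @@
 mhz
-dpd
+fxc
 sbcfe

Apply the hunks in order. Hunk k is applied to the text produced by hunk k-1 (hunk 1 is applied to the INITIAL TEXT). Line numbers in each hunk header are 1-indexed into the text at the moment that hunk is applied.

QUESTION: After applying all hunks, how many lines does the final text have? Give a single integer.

Answer: 15

Derivation:
Hunk 1: at line 4 remove [zzt] add [jbabg,aeh] -> 15 lines: vrowf snqjl leb nvqf jbabg aeh bsz vxr gqwn bkma mhz bky tftx skzpk mzj
Hunk 2: at line 10 remove [bky,tftx] add [dpd,sbcfe] -> 15 lines: vrowf snqjl leb nvqf jbabg aeh bsz vxr gqwn bkma mhz dpd sbcfe skzpk mzj
Hunk 3: at line 1 remove [leb,nvqf,jbabg] add [ibqc,jfxl,npmv] -> 15 lines: vrowf snqjl ibqc jfxl npmv aeh bsz vxr gqwn bkma mhz dpd sbcfe skzpk mzj
Hunk 4: at line 11 remove [dpd] add [fxc] -> 15 lines: vrowf snqjl ibqc jfxl npmv aeh bsz vxr gqwn bkma mhz fxc sbcfe skzpk mzj
Final line count: 15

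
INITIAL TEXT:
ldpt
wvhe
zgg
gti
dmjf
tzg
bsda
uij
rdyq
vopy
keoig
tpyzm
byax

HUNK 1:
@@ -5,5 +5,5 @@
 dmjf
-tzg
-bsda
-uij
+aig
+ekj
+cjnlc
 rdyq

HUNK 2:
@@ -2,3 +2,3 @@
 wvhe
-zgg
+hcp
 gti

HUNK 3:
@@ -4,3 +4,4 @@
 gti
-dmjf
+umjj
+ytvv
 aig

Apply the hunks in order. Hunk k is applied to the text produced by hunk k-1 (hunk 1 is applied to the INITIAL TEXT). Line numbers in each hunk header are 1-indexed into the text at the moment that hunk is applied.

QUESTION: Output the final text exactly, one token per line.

Answer: ldpt
wvhe
hcp
gti
umjj
ytvv
aig
ekj
cjnlc
rdyq
vopy
keoig
tpyzm
byax

Derivation:
Hunk 1: at line 5 remove [tzg,bsda,uij] add [aig,ekj,cjnlc] -> 13 lines: ldpt wvhe zgg gti dmjf aig ekj cjnlc rdyq vopy keoig tpyzm byax
Hunk 2: at line 2 remove [zgg] add [hcp] -> 13 lines: ldpt wvhe hcp gti dmjf aig ekj cjnlc rdyq vopy keoig tpyzm byax
Hunk 3: at line 4 remove [dmjf] add [umjj,ytvv] -> 14 lines: ldpt wvhe hcp gti umjj ytvv aig ekj cjnlc rdyq vopy keoig tpyzm byax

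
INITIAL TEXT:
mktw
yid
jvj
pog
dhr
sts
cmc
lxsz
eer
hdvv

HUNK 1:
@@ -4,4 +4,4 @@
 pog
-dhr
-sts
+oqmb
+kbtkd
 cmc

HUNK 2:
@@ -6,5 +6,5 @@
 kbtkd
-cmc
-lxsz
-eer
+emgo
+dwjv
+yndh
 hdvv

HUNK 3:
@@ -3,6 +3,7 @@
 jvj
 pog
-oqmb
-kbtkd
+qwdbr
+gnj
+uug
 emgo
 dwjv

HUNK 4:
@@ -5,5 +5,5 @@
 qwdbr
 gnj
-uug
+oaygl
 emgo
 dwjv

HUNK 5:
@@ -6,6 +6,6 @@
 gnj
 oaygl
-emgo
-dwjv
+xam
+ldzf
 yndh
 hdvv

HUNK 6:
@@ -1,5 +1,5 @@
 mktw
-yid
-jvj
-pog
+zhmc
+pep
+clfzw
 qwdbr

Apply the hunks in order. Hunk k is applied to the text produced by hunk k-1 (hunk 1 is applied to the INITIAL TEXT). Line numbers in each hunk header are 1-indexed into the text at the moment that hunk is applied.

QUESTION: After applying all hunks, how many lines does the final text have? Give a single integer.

Answer: 11

Derivation:
Hunk 1: at line 4 remove [dhr,sts] add [oqmb,kbtkd] -> 10 lines: mktw yid jvj pog oqmb kbtkd cmc lxsz eer hdvv
Hunk 2: at line 6 remove [cmc,lxsz,eer] add [emgo,dwjv,yndh] -> 10 lines: mktw yid jvj pog oqmb kbtkd emgo dwjv yndh hdvv
Hunk 3: at line 3 remove [oqmb,kbtkd] add [qwdbr,gnj,uug] -> 11 lines: mktw yid jvj pog qwdbr gnj uug emgo dwjv yndh hdvv
Hunk 4: at line 5 remove [uug] add [oaygl] -> 11 lines: mktw yid jvj pog qwdbr gnj oaygl emgo dwjv yndh hdvv
Hunk 5: at line 6 remove [emgo,dwjv] add [xam,ldzf] -> 11 lines: mktw yid jvj pog qwdbr gnj oaygl xam ldzf yndh hdvv
Hunk 6: at line 1 remove [yid,jvj,pog] add [zhmc,pep,clfzw] -> 11 lines: mktw zhmc pep clfzw qwdbr gnj oaygl xam ldzf yndh hdvv
Final line count: 11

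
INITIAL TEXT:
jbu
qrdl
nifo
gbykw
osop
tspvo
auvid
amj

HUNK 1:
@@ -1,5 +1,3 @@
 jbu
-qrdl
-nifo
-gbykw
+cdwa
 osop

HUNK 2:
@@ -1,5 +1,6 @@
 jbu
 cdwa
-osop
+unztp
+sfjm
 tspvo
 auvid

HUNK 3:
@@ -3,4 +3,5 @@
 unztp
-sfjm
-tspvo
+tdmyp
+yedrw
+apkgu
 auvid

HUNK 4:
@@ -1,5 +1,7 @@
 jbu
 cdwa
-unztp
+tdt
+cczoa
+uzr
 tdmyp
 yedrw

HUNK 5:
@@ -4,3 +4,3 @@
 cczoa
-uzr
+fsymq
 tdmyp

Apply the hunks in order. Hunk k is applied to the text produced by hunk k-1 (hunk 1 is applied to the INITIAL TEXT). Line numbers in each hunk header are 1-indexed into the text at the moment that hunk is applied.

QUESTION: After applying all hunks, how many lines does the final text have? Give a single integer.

Hunk 1: at line 1 remove [qrdl,nifo,gbykw] add [cdwa] -> 6 lines: jbu cdwa osop tspvo auvid amj
Hunk 2: at line 1 remove [osop] add [unztp,sfjm] -> 7 lines: jbu cdwa unztp sfjm tspvo auvid amj
Hunk 3: at line 3 remove [sfjm,tspvo] add [tdmyp,yedrw,apkgu] -> 8 lines: jbu cdwa unztp tdmyp yedrw apkgu auvid amj
Hunk 4: at line 1 remove [unztp] add [tdt,cczoa,uzr] -> 10 lines: jbu cdwa tdt cczoa uzr tdmyp yedrw apkgu auvid amj
Hunk 5: at line 4 remove [uzr] add [fsymq] -> 10 lines: jbu cdwa tdt cczoa fsymq tdmyp yedrw apkgu auvid amj
Final line count: 10

Answer: 10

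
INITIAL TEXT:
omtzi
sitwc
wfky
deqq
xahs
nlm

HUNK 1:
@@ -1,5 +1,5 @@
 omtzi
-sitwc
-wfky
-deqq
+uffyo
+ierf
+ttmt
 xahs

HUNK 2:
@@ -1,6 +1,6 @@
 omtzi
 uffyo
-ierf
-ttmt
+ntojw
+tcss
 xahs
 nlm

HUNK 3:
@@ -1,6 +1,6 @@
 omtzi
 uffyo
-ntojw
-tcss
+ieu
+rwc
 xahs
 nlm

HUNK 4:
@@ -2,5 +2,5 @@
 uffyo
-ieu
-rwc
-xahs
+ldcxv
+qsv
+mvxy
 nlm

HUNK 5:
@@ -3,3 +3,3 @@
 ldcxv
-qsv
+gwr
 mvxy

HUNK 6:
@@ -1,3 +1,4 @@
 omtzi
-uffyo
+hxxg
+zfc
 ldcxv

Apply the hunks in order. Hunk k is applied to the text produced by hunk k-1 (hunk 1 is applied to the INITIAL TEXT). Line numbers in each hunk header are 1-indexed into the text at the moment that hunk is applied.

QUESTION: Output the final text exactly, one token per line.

Hunk 1: at line 1 remove [sitwc,wfky,deqq] add [uffyo,ierf,ttmt] -> 6 lines: omtzi uffyo ierf ttmt xahs nlm
Hunk 2: at line 1 remove [ierf,ttmt] add [ntojw,tcss] -> 6 lines: omtzi uffyo ntojw tcss xahs nlm
Hunk 3: at line 1 remove [ntojw,tcss] add [ieu,rwc] -> 6 lines: omtzi uffyo ieu rwc xahs nlm
Hunk 4: at line 2 remove [ieu,rwc,xahs] add [ldcxv,qsv,mvxy] -> 6 lines: omtzi uffyo ldcxv qsv mvxy nlm
Hunk 5: at line 3 remove [qsv] add [gwr] -> 6 lines: omtzi uffyo ldcxv gwr mvxy nlm
Hunk 6: at line 1 remove [uffyo] add [hxxg,zfc] -> 7 lines: omtzi hxxg zfc ldcxv gwr mvxy nlm

Answer: omtzi
hxxg
zfc
ldcxv
gwr
mvxy
nlm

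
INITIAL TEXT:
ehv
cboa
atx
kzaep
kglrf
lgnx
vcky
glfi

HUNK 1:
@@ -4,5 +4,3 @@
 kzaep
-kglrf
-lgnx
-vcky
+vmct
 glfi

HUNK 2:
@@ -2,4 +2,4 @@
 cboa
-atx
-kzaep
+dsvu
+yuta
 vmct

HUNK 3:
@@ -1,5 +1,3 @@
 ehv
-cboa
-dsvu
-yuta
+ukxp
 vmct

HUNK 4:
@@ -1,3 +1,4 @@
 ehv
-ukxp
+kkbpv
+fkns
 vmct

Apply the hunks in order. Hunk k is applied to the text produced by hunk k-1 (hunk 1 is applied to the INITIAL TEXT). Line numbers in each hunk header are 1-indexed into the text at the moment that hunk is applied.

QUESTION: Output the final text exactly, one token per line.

Answer: ehv
kkbpv
fkns
vmct
glfi

Derivation:
Hunk 1: at line 4 remove [kglrf,lgnx,vcky] add [vmct] -> 6 lines: ehv cboa atx kzaep vmct glfi
Hunk 2: at line 2 remove [atx,kzaep] add [dsvu,yuta] -> 6 lines: ehv cboa dsvu yuta vmct glfi
Hunk 3: at line 1 remove [cboa,dsvu,yuta] add [ukxp] -> 4 lines: ehv ukxp vmct glfi
Hunk 4: at line 1 remove [ukxp] add [kkbpv,fkns] -> 5 lines: ehv kkbpv fkns vmct glfi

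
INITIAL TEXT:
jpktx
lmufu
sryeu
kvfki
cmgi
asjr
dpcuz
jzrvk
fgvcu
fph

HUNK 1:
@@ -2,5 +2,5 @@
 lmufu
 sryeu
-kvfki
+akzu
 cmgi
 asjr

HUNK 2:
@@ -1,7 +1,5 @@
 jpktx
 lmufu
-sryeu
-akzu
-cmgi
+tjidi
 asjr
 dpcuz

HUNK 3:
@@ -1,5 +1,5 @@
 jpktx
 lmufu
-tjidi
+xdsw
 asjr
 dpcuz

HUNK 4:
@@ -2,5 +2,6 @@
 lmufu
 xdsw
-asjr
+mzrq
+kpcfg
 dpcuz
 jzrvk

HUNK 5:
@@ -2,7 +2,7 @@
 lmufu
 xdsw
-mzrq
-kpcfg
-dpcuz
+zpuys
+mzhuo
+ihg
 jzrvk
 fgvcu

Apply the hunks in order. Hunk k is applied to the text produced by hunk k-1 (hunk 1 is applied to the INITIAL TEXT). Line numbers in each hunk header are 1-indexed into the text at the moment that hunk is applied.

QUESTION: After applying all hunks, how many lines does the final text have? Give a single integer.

Answer: 9

Derivation:
Hunk 1: at line 2 remove [kvfki] add [akzu] -> 10 lines: jpktx lmufu sryeu akzu cmgi asjr dpcuz jzrvk fgvcu fph
Hunk 2: at line 1 remove [sryeu,akzu,cmgi] add [tjidi] -> 8 lines: jpktx lmufu tjidi asjr dpcuz jzrvk fgvcu fph
Hunk 3: at line 1 remove [tjidi] add [xdsw] -> 8 lines: jpktx lmufu xdsw asjr dpcuz jzrvk fgvcu fph
Hunk 4: at line 2 remove [asjr] add [mzrq,kpcfg] -> 9 lines: jpktx lmufu xdsw mzrq kpcfg dpcuz jzrvk fgvcu fph
Hunk 5: at line 2 remove [mzrq,kpcfg,dpcuz] add [zpuys,mzhuo,ihg] -> 9 lines: jpktx lmufu xdsw zpuys mzhuo ihg jzrvk fgvcu fph
Final line count: 9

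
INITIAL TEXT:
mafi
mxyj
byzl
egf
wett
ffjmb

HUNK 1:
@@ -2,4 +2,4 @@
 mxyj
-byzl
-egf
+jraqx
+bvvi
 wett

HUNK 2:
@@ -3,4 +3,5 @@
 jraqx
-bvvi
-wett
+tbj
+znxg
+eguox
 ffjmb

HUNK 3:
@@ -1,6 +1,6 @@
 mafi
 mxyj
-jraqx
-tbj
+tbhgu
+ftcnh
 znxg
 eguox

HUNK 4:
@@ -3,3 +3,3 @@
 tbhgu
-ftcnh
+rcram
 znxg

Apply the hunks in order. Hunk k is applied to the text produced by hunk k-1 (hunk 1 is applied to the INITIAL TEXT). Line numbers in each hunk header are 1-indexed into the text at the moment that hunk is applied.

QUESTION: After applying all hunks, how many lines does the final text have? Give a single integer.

Answer: 7

Derivation:
Hunk 1: at line 2 remove [byzl,egf] add [jraqx,bvvi] -> 6 lines: mafi mxyj jraqx bvvi wett ffjmb
Hunk 2: at line 3 remove [bvvi,wett] add [tbj,znxg,eguox] -> 7 lines: mafi mxyj jraqx tbj znxg eguox ffjmb
Hunk 3: at line 1 remove [jraqx,tbj] add [tbhgu,ftcnh] -> 7 lines: mafi mxyj tbhgu ftcnh znxg eguox ffjmb
Hunk 4: at line 3 remove [ftcnh] add [rcram] -> 7 lines: mafi mxyj tbhgu rcram znxg eguox ffjmb
Final line count: 7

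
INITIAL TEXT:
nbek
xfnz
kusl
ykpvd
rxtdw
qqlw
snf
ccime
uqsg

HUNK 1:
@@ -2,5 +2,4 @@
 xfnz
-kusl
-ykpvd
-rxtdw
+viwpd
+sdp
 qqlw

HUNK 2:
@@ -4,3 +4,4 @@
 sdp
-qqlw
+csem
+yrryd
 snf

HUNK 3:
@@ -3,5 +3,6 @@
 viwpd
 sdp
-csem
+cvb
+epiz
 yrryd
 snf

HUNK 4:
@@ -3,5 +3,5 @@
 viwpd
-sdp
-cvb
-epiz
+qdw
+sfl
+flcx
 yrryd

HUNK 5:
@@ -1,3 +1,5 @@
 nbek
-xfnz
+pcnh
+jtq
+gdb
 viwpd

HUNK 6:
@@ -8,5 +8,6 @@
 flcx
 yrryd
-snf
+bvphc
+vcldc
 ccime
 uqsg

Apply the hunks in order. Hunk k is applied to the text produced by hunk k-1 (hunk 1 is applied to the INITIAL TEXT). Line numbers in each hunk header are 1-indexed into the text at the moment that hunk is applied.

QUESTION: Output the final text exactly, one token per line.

Answer: nbek
pcnh
jtq
gdb
viwpd
qdw
sfl
flcx
yrryd
bvphc
vcldc
ccime
uqsg

Derivation:
Hunk 1: at line 2 remove [kusl,ykpvd,rxtdw] add [viwpd,sdp] -> 8 lines: nbek xfnz viwpd sdp qqlw snf ccime uqsg
Hunk 2: at line 4 remove [qqlw] add [csem,yrryd] -> 9 lines: nbek xfnz viwpd sdp csem yrryd snf ccime uqsg
Hunk 3: at line 3 remove [csem] add [cvb,epiz] -> 10 lines: nbek xfnz viwpd sdp cvb epiz yrryd snf ccime uqsg
Hunk 4: at line 3 remove [sdp,cvb,epiz] add [qdw,sfl,flcx] -> 10 lines: nbek xfnz viwpd qdw sfl flcx yrryd snf ccime uqsg
Hunk 5: at line 1 remove [xfnz] add [pcnh,jtq,gdb] -> 12 lines: nbek pcnh jtq gdb viwpd qdw sfl flcx yrryd snf ccime uqsg
Hunk 6: at line 8 remove [snf] add [bvphc,vcldc] -> 13 lines: nbek pcnh jtq gdb viwpd qdw sfl flcx yrryd bvphc vcldc ccime uqsg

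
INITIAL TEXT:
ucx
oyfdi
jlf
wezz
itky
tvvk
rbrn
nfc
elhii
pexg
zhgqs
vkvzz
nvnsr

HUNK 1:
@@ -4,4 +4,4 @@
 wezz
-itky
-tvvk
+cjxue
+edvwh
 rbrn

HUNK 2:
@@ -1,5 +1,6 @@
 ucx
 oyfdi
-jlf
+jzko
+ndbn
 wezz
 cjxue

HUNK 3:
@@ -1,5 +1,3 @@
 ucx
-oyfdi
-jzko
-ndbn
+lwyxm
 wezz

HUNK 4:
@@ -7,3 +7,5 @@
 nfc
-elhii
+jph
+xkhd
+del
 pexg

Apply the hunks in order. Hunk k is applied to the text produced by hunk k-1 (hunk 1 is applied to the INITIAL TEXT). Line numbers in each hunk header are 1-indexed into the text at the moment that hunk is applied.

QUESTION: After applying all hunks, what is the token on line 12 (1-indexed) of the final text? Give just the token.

Answer: zhgqs

Derivation:
Hunk 1: at line 4 remove [itky,tvvk] add [cjxue,edvwh] -> 13 lines: ucx oyfdi jlf wezz cjxue edvwh rbrn nfc elhii pexg zhgqs vkvzz nvnsr
Hunk 2: at line 1 remove [jlf] add [jzko,ndbn] -> 14 lines: ucx oyfdi jzko ndbn wezz cjxue edvwh rbrn nfc elhii pexg zhgqs vkvzz nvnsr
Hunk 3: at line 1 remove [oyfdi,jzko,ndbn] add [lwyxm] -> 12 lines: ucx lwyxm wezz cjxue edvwh rbrn nfc elhii pexg zhgqs vkvzz nvnsr
Hunk 4: at line 7 remove [elhii] add [jph,xkhd,del] -> 14 lines: ucx lwyxm wezz cjxue edvwh rbrn nfc jph xkhd del pexg zhgqs vkvzz nvnsr
Final line 12: zhgqs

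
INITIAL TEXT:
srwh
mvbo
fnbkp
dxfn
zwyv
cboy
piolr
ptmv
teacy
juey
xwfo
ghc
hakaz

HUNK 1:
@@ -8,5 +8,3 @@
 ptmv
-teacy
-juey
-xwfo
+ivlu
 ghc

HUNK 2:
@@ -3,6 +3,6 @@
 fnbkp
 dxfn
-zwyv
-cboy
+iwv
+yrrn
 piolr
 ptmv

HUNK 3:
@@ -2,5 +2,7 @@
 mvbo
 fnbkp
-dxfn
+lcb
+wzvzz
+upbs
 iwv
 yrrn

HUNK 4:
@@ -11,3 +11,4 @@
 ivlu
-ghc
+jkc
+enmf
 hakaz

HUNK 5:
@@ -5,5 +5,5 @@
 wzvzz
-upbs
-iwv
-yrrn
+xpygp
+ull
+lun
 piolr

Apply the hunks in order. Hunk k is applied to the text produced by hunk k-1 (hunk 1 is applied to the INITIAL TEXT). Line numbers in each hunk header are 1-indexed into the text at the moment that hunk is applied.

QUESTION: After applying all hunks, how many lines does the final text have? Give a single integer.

Hunk 1: at line 8 remove [teacy,juey,xwfo] add [ivlu] -> 11 lines: srwh mvbo fnbkp dxfn zwyv cboy piolr ptmv ivlu ghc hakaz
Hunk 2: at line 3 remove [zwyv,cboy] add [iwv,yrrn] -> 11 lines: srwh mvbo fnbkp dxfn iwv yrrn piolr ptmv ivlu ghc hakaz
Hunk 3: at line 2 remove [dxfn] add [lcb,wzvzz,upbs] -> 13 lines: srwh mvbo fnbkp lcb wzvzz upbs iwv yrrn piolr ptmv ivlu ghc hakaz
Hunk 4: at line 11 remove [ghc] add [jkc,enmf] -> 14 lines: srwh mvbo fnbkp lcb wzvzz upbs iwv yrrn piolr ptmv ivlu jkc enmf hakaz
Hunk 5: at line 5 remove [upbs,iwv,yrrn] add [xpygp,ull,lun] -> 14 lines: srwh mvbo fnbkp lcb wzvzz xpygp ull lun piolr ptmv ivlu jkc enmf hakaz
Final line count: 14

Answer: 14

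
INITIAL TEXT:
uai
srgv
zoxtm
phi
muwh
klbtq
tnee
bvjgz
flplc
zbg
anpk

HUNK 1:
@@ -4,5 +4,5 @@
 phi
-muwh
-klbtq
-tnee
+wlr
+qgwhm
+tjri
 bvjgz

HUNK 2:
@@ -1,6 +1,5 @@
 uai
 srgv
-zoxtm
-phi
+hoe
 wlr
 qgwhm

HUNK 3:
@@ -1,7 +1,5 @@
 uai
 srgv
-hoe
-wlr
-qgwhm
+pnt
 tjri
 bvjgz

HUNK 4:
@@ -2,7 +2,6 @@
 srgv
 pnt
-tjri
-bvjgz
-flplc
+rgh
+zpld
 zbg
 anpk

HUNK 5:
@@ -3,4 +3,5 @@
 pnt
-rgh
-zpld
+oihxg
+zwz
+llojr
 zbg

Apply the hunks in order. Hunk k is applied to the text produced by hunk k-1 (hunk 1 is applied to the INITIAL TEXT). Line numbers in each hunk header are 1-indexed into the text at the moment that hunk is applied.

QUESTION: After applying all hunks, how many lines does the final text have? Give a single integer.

Answer: 8

Derivation:
Hunk 1: at line 4 remove [muwh,klbtq,tnee] add [wlr,qgwhm,tjri] -> 11 lines: uai srgv zoxtm phi wlr qgwhm tjri bvjgz flplc zbg anpk
Hunk 2: at line 1 remove [zoxtm,phi] add [hoe] -> 10 lines: uai srgv hoe wlr qgwhm tjri bvjgz flplc zbg anpk
Hunk 3: at line 1 remove [hoe,wlr,qgwhm] add [pnt] -> 8 lines: uai srgv pnt tjri bvjgz flplc zbg anpk
Hunk 4: at line 2 remove [tjri,bvjgz,flplc] add [rgh,zpld] -> 7 lines: uai srgv pnt rgh zpld zbg anpk
Hunk 5: at line 3 remove [rgh,zpld] add [oihxg,zwz,llojr] -> 8 lines: uai srgv pnt oihxg zwz llojr zbg anpk
Final line count: 8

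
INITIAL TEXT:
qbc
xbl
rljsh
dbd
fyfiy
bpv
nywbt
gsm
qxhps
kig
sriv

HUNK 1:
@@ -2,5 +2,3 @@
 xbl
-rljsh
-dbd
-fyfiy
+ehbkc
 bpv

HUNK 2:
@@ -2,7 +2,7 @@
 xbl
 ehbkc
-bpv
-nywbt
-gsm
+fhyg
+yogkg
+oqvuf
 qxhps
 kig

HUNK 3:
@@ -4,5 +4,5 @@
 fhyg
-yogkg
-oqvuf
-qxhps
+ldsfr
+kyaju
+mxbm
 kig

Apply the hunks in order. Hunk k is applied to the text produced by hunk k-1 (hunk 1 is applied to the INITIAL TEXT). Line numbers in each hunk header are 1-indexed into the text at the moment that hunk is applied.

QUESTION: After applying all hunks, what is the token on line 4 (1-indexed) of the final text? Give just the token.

Hunk 1: at line 2 remove [rljsh,dbd,fyfiy] add [ehbkc] -> 9 lines: qbc xbl ehbkc bpv nywbt gsm qxhps kig sriv
Hunk 2: at line 2 remove [bpv,nywbt,gsm] add [fhyg,yogkg,oqvuf] -> 9 lines: qbc xbl ehbkc fhyg yogkg oqvuf qxhps kig sriv
Hunk 3: at line 4 remove [yogkg,oqvuf,qxhps] add [ldsfr,kyaju,mxbm] -> 9 lines: qbc xbl ehbkc fhyg ldsfr kyaju mxbm kig sriv
Final line 4: fhyg

Answer: fhyg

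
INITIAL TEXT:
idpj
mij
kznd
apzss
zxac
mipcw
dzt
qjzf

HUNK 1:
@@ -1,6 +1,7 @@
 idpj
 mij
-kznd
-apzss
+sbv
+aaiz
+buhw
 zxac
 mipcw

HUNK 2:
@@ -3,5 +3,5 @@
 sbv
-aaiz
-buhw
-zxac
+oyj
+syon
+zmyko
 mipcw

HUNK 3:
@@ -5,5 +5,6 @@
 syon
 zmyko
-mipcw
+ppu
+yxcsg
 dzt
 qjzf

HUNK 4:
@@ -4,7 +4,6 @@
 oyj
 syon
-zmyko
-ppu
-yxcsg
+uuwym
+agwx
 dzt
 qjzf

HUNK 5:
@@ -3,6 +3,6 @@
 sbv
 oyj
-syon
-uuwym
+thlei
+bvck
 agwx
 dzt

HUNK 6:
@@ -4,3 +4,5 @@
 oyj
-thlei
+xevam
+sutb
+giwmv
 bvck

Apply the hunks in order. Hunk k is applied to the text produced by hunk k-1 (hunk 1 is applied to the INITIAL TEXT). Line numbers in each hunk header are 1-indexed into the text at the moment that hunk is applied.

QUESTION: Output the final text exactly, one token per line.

Hunk 1: at line 1 remove [kznd,apzss] add [sbv,aaiz,buhw] -> 9 lines: idpj mij sbv aaiz buhw zxac mipcw dzt qjzf
Hunk 2: at line 3 remove [aaiz,buhw,zxac] add [oyj,syon,zmyko] -> 9 lines: idpj mij sbv oyj syon zmyko mipcw dzt qjzf
Hunk 3: at line 5 remove [mipcw] add [ppu,yxcsg] -> 10 lines: idpj mij sbv oyj syon zmyko ppu yxcsg dzt qjzf
Hunk 4: at line 4 remove [zmyko,ppu,yxcsg] add [uuwym,agwx] -> 9 lines: idpj mij sbv oyj syon uuwym agwx dzt qjzf
Hunk 5: at line 3 remove [syon,uuwym] add [thlei,bvck] -> 9 lines: idpj mij sbv oyj thlei bvck agwx dzt qjzf
Hunk 6: at line 4 remove [thlei] add [xevam,sutb,giwmv] -> 11 lines: idpj mij sbv oyj xevam sutb giwmv bvck agwx dzt qjzf

Answer: idpj
mij
sbv
oyj
xevam
sutb
giwmv
bvck
agwx
dzt
qjzf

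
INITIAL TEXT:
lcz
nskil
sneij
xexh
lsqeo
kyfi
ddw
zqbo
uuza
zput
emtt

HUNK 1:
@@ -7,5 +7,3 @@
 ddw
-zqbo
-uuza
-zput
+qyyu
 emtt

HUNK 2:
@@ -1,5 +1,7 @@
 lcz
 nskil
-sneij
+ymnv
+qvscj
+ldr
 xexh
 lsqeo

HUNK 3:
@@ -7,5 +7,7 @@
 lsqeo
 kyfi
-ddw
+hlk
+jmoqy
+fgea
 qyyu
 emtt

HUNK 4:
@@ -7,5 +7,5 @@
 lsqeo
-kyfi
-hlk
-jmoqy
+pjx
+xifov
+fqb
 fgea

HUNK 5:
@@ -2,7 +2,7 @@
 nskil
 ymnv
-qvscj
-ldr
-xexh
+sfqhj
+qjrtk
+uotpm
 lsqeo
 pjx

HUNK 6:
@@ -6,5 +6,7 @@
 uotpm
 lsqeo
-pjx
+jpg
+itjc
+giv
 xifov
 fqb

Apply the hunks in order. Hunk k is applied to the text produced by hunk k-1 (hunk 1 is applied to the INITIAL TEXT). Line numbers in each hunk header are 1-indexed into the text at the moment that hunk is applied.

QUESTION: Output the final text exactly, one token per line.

Hunk 1: at line 7 remove [zqbo,uuza,zput] add [qyyu] -> 9 lines: lcz nskil sneij xexh lsqeo kyfi ddw qyyu emtt
Hunk 2: at line 1 remove [sneij] add [ymnv,qvscj,ldr] -> 11 lines: lcz nskil ymnv qvscj ldr xexh lsqeo kyfi ddw qyyu emtt
Hunk 3: at line 7 remove [ddw] add [hlk,jmoqy,fgea] -> 13 lines: lcz nskil ymnv qvscj ldr xexh lsqeo kyfi hlk jmoqy fgea qyyu emtt
Hunk 4: at line 7 remove [kyfi,hlk,jmoqy] add [pjx,xifov,fqb] -> 13 lines: lcz nskil ymnv qvscj ldr xexh lsqeo pjx xifov fqb fgea qyyu emtt
Hunk 5: at line 2 remove [qvscj,ldr,xexh] add [sfqhj,qjrtk,uotpm] -> 13 lines: lcz nskil ymnv sfqhj qjrtk uotpm lsqeo pjx xifov fqb fgea qyyu emtt
Hunk 6: at line 6 remove [pjx] add [jpg,itjc,giv] -> 15 lines: lcz nskil ymnv sfqhj qjrtk uotpm lsqeo jpg itjc giv xifov fqb fgea qyyu emtt

Answer: lcz
nskil
ymnv
sfqhj
qjrtk
uotpm
lsqeo
jpg
itjc
giv
xifov
fqb
fgea
qyyu
emtt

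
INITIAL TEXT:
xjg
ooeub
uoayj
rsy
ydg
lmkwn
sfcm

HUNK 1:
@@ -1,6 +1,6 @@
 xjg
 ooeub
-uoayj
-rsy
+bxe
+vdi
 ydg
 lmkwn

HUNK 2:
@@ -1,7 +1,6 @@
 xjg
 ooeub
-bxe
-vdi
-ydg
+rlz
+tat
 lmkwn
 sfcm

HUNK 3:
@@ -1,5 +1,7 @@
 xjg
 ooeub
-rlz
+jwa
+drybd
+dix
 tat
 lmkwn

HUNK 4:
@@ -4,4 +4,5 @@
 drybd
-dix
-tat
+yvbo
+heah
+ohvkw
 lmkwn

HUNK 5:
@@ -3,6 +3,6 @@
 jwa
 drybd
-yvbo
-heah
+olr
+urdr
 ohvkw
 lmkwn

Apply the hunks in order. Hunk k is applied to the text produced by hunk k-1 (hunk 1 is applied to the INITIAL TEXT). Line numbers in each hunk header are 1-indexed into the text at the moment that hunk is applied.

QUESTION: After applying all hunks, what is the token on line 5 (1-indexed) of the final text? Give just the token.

Hunk 1: at line 1 remove [uoayj,rsy] add [bxe,vdi] -> 7 lines: xjg ooeub bxe vdi ydg lmkwn sfcm
Hunk 2: at line 1 remove [bxe,vdi,ydg] add [rlz,tat] -> 6 lines: xjg ooeub rlz tat lmkwn sfcm
Hunk 3: at line 1 remove [rlz] add [jwa,drybd,dix] -> 8 lines: xjg ooeub jwa drybd dix tat lmkwn sfcm
Hunk 4: at line 4 remove [dix,tat] add [yvbo,heah,ohvkw] -> 9 lines: xjg ooeub jwa drybd yvbo heah ohvkw lmkwn sfcm
Hunk 5: at line 3 remove [yvbo,heah] add [olr,urdr] -> 9 lines: xjg ooeub jwa drybd olr urdr ohvkw lmkwn sfcm
Final line 5: olr

Answer: olr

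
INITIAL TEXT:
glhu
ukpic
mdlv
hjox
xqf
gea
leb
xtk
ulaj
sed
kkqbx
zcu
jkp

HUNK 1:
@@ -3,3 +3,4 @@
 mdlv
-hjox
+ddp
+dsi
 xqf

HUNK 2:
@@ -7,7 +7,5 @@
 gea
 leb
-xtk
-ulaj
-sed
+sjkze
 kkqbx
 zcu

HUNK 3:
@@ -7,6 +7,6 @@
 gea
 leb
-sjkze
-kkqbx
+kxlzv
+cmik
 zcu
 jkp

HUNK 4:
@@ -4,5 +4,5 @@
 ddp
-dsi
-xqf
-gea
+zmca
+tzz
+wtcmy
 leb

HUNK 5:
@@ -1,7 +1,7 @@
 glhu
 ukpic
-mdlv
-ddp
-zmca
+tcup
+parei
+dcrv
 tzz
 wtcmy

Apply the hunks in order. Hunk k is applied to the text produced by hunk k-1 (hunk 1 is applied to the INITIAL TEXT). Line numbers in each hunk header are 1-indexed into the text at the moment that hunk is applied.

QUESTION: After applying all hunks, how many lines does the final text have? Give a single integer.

Answer: 12

Derivation:
Hunk 1: at line 3 remove [hjox] add [ddp,dsi] -> 14 lines: glhu ukpic mdlv ddp dsi xqf gea leb xtk ulaj sed kkqbx zcu jkp
Hunk 2: at line 7 remove [xtk,ulaj,sed] add [sjkze] -> 12 lines: glhu ukpic mdlv ddp dsi xqf gea leb sjkze kkqbx zcu jkp
Hunk 3: at line 7 remove [sjkze,kkqbx] add [kxlzv,cmik] -> 12 lines: glhu ukpic mdlv ddp dsi xqf gea leb kxlzv cmik zcu jkp
Hunk 4: at line 4 remove [dsi,xqf,gea] add [zmca,tzz,wtcmy] -> 12 lines: glhu ukpic mdlv ddp zmca tzz wtcmy leb kxlzv cmik zcu jkp
Hunk 5: at line 1 remove [mdlv,ddp,zmca] add [tcup,parei,dcrv] -> 12 lines: glhu ukpic tcup parei dcrv tzz wtcmy leb kxlzv cmik zcu jkp
Final line count: 12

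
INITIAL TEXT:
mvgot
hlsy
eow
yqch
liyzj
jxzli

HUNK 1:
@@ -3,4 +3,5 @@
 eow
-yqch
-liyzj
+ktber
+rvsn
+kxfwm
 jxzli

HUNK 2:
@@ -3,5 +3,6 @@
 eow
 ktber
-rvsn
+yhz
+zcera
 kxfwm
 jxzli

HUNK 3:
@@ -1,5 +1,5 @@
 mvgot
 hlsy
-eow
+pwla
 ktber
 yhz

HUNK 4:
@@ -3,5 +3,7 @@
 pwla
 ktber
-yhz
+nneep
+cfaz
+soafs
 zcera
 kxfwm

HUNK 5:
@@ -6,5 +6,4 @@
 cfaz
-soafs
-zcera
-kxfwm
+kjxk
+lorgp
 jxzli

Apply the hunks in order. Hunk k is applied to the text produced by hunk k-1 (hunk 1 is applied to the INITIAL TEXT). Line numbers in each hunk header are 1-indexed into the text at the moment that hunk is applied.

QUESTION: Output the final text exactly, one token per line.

Answer: mvgot
hlsy
pwla
ktber
nneep
cfaz
kjxk
lorgp
jxzli

Derivation:
Hunk 1: at line 3 remove [yqch,liyzj] add [ktber,rvsn,kxfwm] -> 7 lines: mvgot hlsy eow ktber rvsn kxfwm jxzli
Hunk 2: at line 3 remove [rvsn] add [yhz,zcera] -> 8 lines: mvgot hlsy eow ktber yhz zcera kxfwm jxzli
Hunk 3: at line 1 remove [eow] add [pwla] -> 8 lines: mvgot hlsy pwla ktber yhz zcera kxfwm jxzli
Hunk 4: at line 3 remove [yhz] add [nneep,cfaz,soafs] -> 10 lines: mvgot hlsy pwla ktber nneep cfaz soafs zcera kxfwm jxzli
Hunk 5: at line 6 remove [soafs,zcera,kxfwm] add [kjxk,lorgp] -> 9 lines: mvgot hlsy pwla ktber nneep cfaz kjxk lorgp jxzli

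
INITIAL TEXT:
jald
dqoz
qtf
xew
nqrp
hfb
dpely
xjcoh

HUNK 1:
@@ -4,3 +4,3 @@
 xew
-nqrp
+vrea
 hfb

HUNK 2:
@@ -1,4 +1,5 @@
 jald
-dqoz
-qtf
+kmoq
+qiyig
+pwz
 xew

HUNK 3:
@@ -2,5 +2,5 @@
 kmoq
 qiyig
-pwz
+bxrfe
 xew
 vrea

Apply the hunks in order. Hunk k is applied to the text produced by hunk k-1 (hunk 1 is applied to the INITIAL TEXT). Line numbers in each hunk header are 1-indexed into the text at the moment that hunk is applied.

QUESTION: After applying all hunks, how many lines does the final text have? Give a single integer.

Answer: 9

Derivation:
Hunk 1: at line 4 remove [nqrp] add [vrea] -> 8 lines: jald dqoz qtf xew vrea hfb dpely xjcoh
Hunk 2: at line 1 remove [dqoz,qtf] add [kmoq,qiyig,pwz] -> 9 lines: jald kmoq qiyig pwz xew vrea hfb dpely xjcoh
Hunk 3: at line 2 remove [pwz] add [bxrfe] -> 9 lines: jald kmoq qiyig bxrfe xew vrea hfb dpely xjcoh
Final line count: 9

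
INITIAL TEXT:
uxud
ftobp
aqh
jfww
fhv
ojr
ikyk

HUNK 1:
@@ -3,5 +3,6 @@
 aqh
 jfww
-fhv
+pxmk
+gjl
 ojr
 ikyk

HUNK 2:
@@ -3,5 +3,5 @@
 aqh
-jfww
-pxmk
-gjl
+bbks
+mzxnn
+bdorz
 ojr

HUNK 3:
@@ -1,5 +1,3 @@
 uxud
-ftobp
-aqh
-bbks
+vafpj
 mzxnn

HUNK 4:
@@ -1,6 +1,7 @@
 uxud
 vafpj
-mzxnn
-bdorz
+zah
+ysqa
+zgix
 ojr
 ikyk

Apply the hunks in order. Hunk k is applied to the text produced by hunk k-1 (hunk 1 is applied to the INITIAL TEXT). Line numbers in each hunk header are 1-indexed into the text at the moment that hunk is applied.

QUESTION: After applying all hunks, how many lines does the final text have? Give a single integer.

Answer: 7

Derivation:
Hunk 1: at line 3 remove [fhv] add [pxmk,gjl] -> 8 lines: uxud ftobp aqh jfww pxmk gjl ojr ikyk
Hunk 2: at line 3 remove [jfww,pxmk,gjl] add [bbks,mzxnn,bdorz] -> 8 lines: uxud ftobp aqh bbks mzxnn bdorz ojr ikyk
Hunk 3: at line 1 remove [ftobp,aqh,bbks] add [vafpj] -> 6 lines: uxud vafpj mzxnn bdorz ojr ikyk
Hunk 4: at line 1 remove [mzxnn,bdorz] add [zah,ysqa,zgix] -> 7 lines: uxud vafpj zah ysqa zgix ojr ikyk
Final line count: 7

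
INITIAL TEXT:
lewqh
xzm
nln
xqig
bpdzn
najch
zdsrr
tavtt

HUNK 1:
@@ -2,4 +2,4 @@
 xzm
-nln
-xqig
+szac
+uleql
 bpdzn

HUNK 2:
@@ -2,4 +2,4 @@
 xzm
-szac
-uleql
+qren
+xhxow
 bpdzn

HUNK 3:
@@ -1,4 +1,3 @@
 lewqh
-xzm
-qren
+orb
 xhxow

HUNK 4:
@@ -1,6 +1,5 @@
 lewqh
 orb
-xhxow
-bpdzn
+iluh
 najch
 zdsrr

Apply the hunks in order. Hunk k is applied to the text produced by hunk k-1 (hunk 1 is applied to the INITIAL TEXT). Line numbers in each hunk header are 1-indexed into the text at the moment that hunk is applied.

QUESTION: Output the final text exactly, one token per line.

Answer: lewqh
orb
iluh
najch
zdsrr
tavtt

Derivation:
Hunk 1: at line 2 remove [nln,xqig] add [szac,uleql] -> 8 lines: lewqh xzm szac uleql bpdzn najch zdsrr tavtt
Hunk 2: at line 2 remove [szac,uleql] add [qren,xhxow] -> 8 lines: lewqh xzm qren xhxow bpdzn najch zdsrr tavtt
Hunk 3: at line 1 remove [xzm,qren] add [orb] -> 7 lines: lewqh orb xhxow bpdzn najch zdsrr tavtt
Hunk 4: at line 1 remove [xhxow,bpdzn] add [iluh] -> 6 lines: lewqh orb iluh najch zdsrr tavtt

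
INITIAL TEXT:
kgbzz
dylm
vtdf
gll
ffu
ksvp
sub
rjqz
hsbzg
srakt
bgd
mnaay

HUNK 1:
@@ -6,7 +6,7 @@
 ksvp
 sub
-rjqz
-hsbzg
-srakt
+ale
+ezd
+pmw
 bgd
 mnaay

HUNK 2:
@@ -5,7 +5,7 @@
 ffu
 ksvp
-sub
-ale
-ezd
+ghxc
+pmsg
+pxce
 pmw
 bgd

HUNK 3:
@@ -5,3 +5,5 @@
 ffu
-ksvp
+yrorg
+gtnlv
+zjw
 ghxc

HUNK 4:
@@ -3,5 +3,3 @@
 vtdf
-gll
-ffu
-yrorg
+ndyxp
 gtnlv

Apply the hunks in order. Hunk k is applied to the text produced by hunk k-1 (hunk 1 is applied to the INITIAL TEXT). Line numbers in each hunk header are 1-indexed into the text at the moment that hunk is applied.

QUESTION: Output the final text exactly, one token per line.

Hunk 1: at line 6 remove [rjqz,hsbzg,srakt] add [ale,ezd,pmw] -> 12 lines: kgbzz dylm vtdf gll ffu ksvp sub ale ezd pmw bgd mnaay
Hunk 2: at line 5 remove [sub,ale,ezd] add [ghxc,pmsg,pxce] -> 12 lines: kgbzz dylm vtdf gll ffu ksvp ghxc pmsg pxce pmw bgd mnaay
Hunk 3: at line 5 remove [ksvp] add [yrorg,gtnlv,zjw] -> 14 lines: kgbzz dylm vtdf gll ffu yrorg gtnlv zjw ghxc pmsg pxce pmw bgd mnaay
Hunk 4: at line 3 remove [gll,ffu,yrorg] add [ndyxp] -> 12 lines: kgbzz dylm vtdf ndyxp gtnlv zjw ghxc pmsg pxce pmw bgd mnaay

Answer: kgbzz
dylm
vtdf
ndyxp
gtnlv
zjw
ghxc
pmsg
pxce
pmw
bgd
mnaay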